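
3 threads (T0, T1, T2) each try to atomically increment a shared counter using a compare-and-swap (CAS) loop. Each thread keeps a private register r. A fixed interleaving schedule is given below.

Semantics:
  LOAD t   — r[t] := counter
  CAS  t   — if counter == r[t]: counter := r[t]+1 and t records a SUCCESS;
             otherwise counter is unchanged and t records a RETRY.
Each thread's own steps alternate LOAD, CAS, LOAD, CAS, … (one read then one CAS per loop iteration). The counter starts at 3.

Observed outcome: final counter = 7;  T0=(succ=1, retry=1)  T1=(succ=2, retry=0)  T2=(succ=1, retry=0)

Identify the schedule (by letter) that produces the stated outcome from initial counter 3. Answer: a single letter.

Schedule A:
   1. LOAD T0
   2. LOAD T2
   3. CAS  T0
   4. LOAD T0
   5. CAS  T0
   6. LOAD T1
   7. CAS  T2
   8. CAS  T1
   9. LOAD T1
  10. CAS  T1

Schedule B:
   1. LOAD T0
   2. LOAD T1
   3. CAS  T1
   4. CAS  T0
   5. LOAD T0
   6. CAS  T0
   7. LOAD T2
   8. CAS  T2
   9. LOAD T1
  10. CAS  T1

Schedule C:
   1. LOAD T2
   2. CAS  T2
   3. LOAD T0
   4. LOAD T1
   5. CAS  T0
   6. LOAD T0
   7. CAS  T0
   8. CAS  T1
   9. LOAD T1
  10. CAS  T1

B

Simulating candidate B:
[1] T0.load  rd  (counter 3, T0.r 3)
[2] T1.load  rd  (counter 3, T1.r 3)
[3] T1.cas  hit  (counter 4, T1.r 3)
[4] T0.cas  miss  (counter 4, T0.r 3)
[5] T0.load  rd  (counter 4, T0.r 4)
[6] T0.cas  hit  (counter 5, T0.r 4)
[7] T2.load  rd  (counter 5, T2.r 5)
[8] T2.cas  hit  (counter 6, T2.r 5)
[9] T1.load  rd  (counter 6, T1.r 6)
[10] T1.cas  hit  (counter 7, T1.r 6)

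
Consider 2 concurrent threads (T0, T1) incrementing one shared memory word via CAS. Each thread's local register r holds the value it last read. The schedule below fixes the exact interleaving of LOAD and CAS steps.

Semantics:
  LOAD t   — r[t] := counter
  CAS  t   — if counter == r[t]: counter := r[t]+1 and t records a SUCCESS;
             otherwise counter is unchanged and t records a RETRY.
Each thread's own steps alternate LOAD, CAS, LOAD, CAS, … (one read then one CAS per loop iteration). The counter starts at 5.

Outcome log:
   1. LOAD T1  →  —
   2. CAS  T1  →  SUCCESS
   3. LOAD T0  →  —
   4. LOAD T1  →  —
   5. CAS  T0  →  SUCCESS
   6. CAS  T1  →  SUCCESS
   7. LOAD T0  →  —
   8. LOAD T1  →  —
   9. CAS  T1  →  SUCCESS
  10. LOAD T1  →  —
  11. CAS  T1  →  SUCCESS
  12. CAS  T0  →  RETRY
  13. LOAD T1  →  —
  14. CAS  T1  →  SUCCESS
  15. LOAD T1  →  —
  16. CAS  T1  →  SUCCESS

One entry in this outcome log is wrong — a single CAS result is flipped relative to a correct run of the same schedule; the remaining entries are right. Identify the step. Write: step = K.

Correct run:
   1) LOAD T1:  M=5  r_T1=5
   2) CAS  T1:  M=6  r_T1=5 ✓
   3) LOAD T0:  M=6  r_T0=6
   4) LOAD T1:  M=6  r_T1=6
   5) CAS  T0:  M=7  r_T0=6 ✓
   6) CAS  T1:  M=7  r_T1=6 ✗
   7) LOAD T0:  M=7  r_T0=7
   8) LOAD T1:  M=7  r_T1=7
   9) CAS  T1:  M=8  r_T1=7 ✓
  10) LOAD T1:  M=8  r_T1=8
  11) CAS  T1:  M=9  r_T1=8 ✓
  12) CAS  T0:  M=9  r_T0=7 ✗
  13) LOAD T1:  M=9  r_T1=9
  14) CAS  T1:  M=10  r_T1=9 ✓
  15) LOAD T1:  M=10  r_T1=10
  16) CAS  T1:  M=11  r_T1=10 ✓
Flip is step 6.

step = 6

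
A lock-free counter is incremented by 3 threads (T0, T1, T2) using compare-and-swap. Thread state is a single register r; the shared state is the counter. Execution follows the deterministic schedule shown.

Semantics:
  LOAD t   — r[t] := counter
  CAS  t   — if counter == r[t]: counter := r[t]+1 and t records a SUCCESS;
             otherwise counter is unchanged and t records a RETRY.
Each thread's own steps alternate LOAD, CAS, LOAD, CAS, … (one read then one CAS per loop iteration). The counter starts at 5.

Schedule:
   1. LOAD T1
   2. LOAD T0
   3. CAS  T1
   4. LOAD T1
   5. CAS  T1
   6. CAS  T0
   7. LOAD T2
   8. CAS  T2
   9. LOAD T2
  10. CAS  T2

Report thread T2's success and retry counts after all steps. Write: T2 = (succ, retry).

T2 = (2, 0)

1. LOAD T1 → mem=5 r[T1]=5 [LOAD]
2. LOAD T0 → mem=5 r[T0]=5 [LOAD]
3. CAS T1 → mem=6 r[T1]=5 [OK]
4. LOAD T1 → mem=6 r[T1]=6 [LOAD]
5. CAS T1 → mem=7 r[T1]=6 [OK]
6. CAS T0 → mem=7 r[T0]=5 [RETRY]
7. LOAD T2 → mem=7 r[T2]=7 [LOAD]
8. CAS T2 → mem=8 r[T2]=7 [OK]
9. LOAD T2 → mem=8 r[T2]=8 [LOAD]
10. CAS T2 → mem=9 r[T2]=8 [OK]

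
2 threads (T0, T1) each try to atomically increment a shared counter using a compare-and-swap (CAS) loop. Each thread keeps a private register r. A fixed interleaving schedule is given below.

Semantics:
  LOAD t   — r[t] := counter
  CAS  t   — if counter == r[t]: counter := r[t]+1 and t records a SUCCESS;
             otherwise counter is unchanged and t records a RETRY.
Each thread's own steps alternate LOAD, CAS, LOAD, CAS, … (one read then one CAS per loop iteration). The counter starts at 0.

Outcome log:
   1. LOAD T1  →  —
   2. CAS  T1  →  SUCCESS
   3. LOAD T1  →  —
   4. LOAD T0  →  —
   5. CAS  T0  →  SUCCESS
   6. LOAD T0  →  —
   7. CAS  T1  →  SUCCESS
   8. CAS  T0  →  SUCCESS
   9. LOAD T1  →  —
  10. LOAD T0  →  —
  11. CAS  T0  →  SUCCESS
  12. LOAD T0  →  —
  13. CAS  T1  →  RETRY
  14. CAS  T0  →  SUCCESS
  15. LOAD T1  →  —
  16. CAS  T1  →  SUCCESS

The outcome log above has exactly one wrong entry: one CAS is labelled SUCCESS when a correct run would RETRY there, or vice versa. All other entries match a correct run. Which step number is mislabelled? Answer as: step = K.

Reference trace:
step 1: T1 LOAD ⇒ load; ctr=0 reg=0
step 2: T1 CAS ⇒ ok; ctr=1 reg=0
step 3: T1 LOAD ⇒ load; ctr=1 reg=1
step 4: T0 LOAD ⇒ load; ctr=1 reg=1
step 5: T0 CAS ⇒ ok; ctr=2 reg=1
step 6: T0 LOAD ⇒ load; ctr=2 reg=2
step 7: T1 CAS ⇒ retry; ctr=2 reg=1
step 8: T0 CAS ⇒ ok; ctr=3 reg=2
step 9: T1 LOAD ⇒ load; ctr=3 reg=3
step 10: T0 LOAD ⇒ load; ctr=3 reg=3
step 11: T0 CAS ⇒ ok; ctr=4 reg=3
step 12: T0 LOAD ⇒ load; ctr=4 reg=4
step 13: T1 CAS ⇒ retry; ctr=4 reg=3
step 14: T0 CAS ⇒ ok; ctr=5 reg=4
step 15: T1 LOAD ⇒ load; ctr=5 reg=5
step 16: T1 CAS ⇒ ok; ctr=6 reg=5
Mismatch at 7.

step = 7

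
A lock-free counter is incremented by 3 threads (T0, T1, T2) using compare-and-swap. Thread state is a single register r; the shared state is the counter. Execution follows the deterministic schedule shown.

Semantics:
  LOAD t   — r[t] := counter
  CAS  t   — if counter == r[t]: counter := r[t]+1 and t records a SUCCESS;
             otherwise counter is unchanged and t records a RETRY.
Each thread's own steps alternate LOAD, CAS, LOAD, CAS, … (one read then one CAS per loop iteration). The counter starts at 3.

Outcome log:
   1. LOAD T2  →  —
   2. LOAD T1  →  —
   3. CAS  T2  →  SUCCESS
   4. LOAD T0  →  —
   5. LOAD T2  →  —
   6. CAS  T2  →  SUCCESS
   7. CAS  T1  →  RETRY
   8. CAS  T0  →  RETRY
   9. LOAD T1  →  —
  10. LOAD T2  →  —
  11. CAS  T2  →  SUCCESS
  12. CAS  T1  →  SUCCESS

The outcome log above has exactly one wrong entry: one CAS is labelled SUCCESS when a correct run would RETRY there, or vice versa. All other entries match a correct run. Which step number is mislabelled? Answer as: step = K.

step = 12

Re-executing:
[1] T2.load  rd  (counter 3, T2.r 3)
[2] T1.load  rd  (counter 3, T1.r 3)
[3] T2.cas  hit  (counter 4, T2.r 3)
[4] T0.load  rd  (counter 4, T0.r 4)
[5] T2.load  rd  (counter 4, T2.r 4)
[6] T2.cas  hit  (counter 5, T2.r 4)
[7] T1.cas  miss  (counter 5, T1.r 3)
[8] T0.cas  miss  (counter 5, T0.r 4)
[9] T1.load  rd  (counter 5, T1.r 5)
[10] T2.load  rd  (counter 5, T2.r 5)
[11] T2.cas  hit  (counter 6, T2.r 5)
[12] T1.cas  miss  (counter 6, T1.r 5)
Flip is step 12.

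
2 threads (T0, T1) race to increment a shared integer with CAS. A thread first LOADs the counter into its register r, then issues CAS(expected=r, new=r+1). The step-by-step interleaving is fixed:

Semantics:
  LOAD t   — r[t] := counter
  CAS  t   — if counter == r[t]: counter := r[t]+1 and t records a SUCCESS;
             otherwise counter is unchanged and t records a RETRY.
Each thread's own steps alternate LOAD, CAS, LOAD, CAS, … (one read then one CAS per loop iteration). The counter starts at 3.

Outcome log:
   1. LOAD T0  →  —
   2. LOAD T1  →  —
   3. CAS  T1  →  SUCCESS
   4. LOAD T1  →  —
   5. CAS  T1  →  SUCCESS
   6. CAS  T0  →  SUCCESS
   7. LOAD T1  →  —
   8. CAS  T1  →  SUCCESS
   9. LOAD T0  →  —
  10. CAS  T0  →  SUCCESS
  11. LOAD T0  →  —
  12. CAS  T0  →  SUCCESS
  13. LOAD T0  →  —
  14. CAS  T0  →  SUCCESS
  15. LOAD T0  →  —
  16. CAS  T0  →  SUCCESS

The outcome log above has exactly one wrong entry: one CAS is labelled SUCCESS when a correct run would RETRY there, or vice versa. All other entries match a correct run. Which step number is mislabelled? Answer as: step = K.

Reference trace:
#1 T0 reads 3
#2 T1 reads 3
#3 T1 CAS(3→4) writes; counter now 4
#4 T1 reads 4
#5 T1 CAS(4→5) writes; counter now 5
#6 T0 CAS(3→4) fails; counter now 5
#7 T1 reads 5
#8 T1 CAS(5→6) writes; counter now 6
#9 T0 reads 6
#10 T0 CAS(6→7) writes; counter now 7
#11 T0 reads 7
#12 T0 CAS(7→8) writes; counter now 8
#13 T0 reads 8
#14 T0 CAS(8→9) writes; counter now 9
#15 T0 reads 9
#16 T0 CAS(9→10) writes; counter now 10
Log disagrees first at step 6.

step = 6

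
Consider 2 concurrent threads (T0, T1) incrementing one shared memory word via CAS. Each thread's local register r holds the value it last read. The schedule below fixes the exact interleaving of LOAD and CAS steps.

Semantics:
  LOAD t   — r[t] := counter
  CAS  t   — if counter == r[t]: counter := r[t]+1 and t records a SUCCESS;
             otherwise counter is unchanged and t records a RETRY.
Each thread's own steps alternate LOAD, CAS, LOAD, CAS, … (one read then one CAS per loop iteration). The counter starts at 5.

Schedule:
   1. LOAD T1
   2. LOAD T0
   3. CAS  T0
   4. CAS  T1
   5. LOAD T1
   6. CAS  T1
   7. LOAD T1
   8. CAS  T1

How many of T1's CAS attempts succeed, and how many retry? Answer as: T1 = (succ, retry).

1. LOAD T1 → mem=5 r[T1]=5 [LOAD]
2. LOAD T0 → mem=5 r[T0]=5 [LOAD]
3. CAS T0 → mem=6 r[T0]=5 [OK]
4. CAS T1 → mem=6 r[T1]=5 [RETRY]
5. LOAD T1 → mem=6 r[T1]=6 [LOAD]
6. CAS T1 → mem=7 r[T1]=6 [OK]
7. LOAD T1 → mem=7 r[T1]=7 [LOAD]
8. CAS T1 → mem=8 r[T1]=7 [OK]

T1 = (2, 1)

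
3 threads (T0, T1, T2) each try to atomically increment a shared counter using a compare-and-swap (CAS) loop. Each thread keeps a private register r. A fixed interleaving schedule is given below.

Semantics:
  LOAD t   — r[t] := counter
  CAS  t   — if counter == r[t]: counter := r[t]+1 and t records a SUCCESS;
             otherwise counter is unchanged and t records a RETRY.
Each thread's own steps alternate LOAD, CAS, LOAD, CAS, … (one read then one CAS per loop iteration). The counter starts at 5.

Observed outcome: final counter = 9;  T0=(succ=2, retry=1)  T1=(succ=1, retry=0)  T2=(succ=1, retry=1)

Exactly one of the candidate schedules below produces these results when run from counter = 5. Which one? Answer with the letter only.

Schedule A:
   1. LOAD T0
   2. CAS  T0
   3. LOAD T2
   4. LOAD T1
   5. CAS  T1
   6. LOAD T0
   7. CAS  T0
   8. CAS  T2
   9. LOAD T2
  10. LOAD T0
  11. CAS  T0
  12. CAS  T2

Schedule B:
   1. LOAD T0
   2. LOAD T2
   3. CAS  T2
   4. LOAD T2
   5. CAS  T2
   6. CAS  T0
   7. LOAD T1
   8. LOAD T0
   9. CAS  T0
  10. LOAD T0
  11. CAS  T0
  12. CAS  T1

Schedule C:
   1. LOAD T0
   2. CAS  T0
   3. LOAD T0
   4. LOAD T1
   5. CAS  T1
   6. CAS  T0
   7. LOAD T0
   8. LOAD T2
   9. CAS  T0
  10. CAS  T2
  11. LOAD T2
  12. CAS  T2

Run C:
T0 LOAD — after: cnt=5, r=5 — load
T0 CAS — after: cnt=6, r=5 — ok
T0 LOAD — after: cnt=6, r=6 — load
T1 LOAD — after: cnt=6, r=6 — load
T1 CAS — after: cnt=7, r=6 — ok
T0 CAS — after: cnt=7, r=6 — retry
T0 LOAD — after: cnt=7, r=7 — load
T2 LOAD — after: cnt=7, r=7 — load
T0 CAS — after: cnt=8, r=7 — ok
T2 CAS — after: cnt=8, r=7 — retry
T2 LOAD — after: cnt=8, r=8 — load
T2 CAS — after: cnt=9, r=8 — ok

C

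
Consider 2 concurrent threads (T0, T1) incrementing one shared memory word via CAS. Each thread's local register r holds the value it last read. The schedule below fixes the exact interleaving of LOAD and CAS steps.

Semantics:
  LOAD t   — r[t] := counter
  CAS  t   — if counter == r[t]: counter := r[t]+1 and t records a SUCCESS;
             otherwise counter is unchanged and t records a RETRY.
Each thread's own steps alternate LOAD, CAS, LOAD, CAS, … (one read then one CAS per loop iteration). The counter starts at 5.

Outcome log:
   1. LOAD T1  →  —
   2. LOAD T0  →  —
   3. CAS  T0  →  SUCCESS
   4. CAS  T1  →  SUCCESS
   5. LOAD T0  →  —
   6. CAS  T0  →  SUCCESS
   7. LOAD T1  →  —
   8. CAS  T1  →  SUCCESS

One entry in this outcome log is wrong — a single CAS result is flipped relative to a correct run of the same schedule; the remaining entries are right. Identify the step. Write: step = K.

step = 4

Re-executing:
[1] T1.load  rd  (counter 5, T1.r 5)
[2] T0.load  rd  (counter 5, T0.r 5)
[3] T0.cas  hit  (counter 6, T0.r 5)
[4] T1.cas  miss  (counter 6, T1.r 5)
[5] T0.load  rd  (counter 6, T0.r 6)
[6] T0.cas  hit  (counter 7, T0.r 6)
[7] T1.load  rd  (counter 7, T1.r 7)
[8] T1.cas  hit  (counter 8, T1.r 7)
Flip is step 4.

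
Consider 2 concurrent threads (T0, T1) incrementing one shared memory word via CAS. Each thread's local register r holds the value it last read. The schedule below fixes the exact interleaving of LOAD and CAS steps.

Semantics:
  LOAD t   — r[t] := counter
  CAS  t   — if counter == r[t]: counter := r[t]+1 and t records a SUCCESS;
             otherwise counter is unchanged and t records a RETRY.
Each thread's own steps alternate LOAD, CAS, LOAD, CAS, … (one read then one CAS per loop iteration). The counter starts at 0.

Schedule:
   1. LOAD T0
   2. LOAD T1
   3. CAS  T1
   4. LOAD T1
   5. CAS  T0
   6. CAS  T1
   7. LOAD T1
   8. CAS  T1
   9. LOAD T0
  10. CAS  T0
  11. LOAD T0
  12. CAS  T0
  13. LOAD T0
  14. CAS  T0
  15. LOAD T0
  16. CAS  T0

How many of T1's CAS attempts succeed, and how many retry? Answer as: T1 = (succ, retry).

#1 T0 reads 0
#2 T1 reads 0
#3 T1 CAS(0→1) writes; counter now 1
#4 T1 reads 1
#5 T0 CAS(0→1) fails; counter now 1
#6 T1 CAS(1→2) writes; counter now 2
#7 T1 reads 2
#8 T1 CAS(2→3) writes; counter now 3
#9 T0 reads 3
#10 T0 CAS(3→4) writes; counter now 4
#11 T0 reads 4
#12 T0 CAS(4→5) writes; counter now 5
#13 T0 reads 5
#14 T0 CAS(5→6) writes; counter now 6
#15 T0 reads 6
#16 T0 CAS(6→7) writes; counter now 7

T1 = (3, 0)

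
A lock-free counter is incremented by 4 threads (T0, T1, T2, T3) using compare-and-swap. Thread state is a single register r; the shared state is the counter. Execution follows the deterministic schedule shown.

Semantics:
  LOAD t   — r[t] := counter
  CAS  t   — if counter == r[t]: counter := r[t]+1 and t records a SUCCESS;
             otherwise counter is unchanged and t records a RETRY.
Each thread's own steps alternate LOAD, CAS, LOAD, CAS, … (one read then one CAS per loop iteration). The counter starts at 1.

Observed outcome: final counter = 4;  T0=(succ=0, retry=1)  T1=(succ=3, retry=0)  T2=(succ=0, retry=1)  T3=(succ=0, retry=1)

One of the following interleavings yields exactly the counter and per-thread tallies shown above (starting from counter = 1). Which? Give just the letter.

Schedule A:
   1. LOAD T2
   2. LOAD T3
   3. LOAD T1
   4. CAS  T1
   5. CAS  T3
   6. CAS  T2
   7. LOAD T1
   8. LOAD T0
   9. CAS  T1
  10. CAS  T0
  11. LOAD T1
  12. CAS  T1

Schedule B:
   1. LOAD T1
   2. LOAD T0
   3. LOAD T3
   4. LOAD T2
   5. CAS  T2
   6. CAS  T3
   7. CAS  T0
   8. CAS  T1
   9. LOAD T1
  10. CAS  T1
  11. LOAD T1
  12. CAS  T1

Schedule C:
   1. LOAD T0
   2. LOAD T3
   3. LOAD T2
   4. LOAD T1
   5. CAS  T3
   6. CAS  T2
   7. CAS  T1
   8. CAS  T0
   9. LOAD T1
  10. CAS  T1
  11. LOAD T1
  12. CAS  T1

Run A:
T2 LOAD — after: cnt=1, r=1 — load
T3 LOAD — after: cnt=1, r=1 — load
T1 LOAD — after: cnt=1, r=1 — load
T1 CAS — after: cnt=2, r=1 — ok
T3 CAS — after: cnt=2, r=1 — retry
T2 CAS — after: cnt=2, r=1 — retry
T1 LOAD — after: cnt=2, r=2 — load
T0 LOAD — after: cnt=2, r=2 — load
T1 CAS — after: cnt=3, r=2 — ok
T0 CAS — after: cnt=3, r=2 — retry
T1 LOAD — after: cnt=3, r=3 — load
T1 CAS — after: cnt=4, r=3 — ok

A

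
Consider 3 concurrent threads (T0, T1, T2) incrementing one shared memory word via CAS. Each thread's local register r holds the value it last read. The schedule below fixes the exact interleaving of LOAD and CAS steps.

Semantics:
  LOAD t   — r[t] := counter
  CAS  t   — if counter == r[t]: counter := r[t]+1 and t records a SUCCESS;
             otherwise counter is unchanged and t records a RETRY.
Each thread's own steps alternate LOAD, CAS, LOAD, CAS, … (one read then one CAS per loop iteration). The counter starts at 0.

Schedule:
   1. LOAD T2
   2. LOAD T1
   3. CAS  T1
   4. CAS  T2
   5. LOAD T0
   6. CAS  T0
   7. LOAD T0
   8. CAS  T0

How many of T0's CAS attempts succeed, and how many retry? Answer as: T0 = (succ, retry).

T0 = (2, 0)

#1 T2 reads 0
#2 T1 reads 0
#3 T1 CAS(0→1) writes; counter now 1
#4 T2 CAS(0→1) fails; counter now 1
#5 T0 reads 1
#6 T0 CAS(1→2) writes; counter now 2
#7 T0 reads 2
#8 T0 CAS(2→3) writes; counter now 3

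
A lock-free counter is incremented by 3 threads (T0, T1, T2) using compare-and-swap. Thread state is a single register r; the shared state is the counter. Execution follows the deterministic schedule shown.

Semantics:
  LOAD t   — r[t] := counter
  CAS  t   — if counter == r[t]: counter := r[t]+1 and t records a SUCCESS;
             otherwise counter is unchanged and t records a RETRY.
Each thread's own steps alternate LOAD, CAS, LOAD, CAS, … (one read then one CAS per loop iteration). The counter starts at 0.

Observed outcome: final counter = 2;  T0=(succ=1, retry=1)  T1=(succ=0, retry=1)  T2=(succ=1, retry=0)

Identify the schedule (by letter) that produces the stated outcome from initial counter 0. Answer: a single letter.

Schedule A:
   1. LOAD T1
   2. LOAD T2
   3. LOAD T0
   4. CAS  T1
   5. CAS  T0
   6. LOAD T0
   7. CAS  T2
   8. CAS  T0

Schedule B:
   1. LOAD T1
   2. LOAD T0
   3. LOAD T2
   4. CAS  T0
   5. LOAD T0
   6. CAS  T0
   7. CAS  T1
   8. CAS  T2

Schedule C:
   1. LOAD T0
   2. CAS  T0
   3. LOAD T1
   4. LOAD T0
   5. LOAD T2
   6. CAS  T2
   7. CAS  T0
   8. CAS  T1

Tracing schedule C:
   1) LOAD T0:  M=0  r_T0=0
   2) CAS  T0:  M=1  r_T0=0 ✓
   3) LOAD T1:  M=1  r_T1=1
   4) LOAD T0:  M=1  r_T0=1
   5) LOAD T2:  M=1  r_T2=1
   6) CAS  T2:  M=2  r_T2=1 ✓
   7) CAS  T0:  M=2  r_T0=1 ✗
   8) CAS  T1:  M=2  r_T1=1 ✗

C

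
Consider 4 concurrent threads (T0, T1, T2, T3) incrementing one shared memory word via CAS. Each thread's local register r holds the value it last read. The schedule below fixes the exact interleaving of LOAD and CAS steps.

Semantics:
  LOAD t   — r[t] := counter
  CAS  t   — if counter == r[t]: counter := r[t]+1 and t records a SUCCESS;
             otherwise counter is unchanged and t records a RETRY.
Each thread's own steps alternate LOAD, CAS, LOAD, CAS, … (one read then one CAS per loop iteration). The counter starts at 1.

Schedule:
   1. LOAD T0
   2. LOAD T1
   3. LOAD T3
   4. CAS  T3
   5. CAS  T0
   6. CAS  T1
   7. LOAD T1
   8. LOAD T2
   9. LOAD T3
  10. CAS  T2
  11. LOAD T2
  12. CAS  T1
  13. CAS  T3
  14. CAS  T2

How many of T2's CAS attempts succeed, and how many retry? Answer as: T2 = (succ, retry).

   1) LOAD T0:  M=1  r_T0=1
   2) LOAD T1:  M=1  r_T1=1
   3) LOAD T3:  M=1  r_T3=1
   4) CAS  T3:  M=2  r_T3=1 ✓
   5) CAS  T0:  M=2  r_T0=1 ✗
   6) CAS  T1:  M=2  r_T1=1 ✗
   7) LOAD T1:  M=2  r_T1=2
   8) LOAD T2:  M=2  r_T2=2
   9) LOAD T3:  M=2  r_T3=2
  10) CAS  T2:  M=3  r_T2=2 ✓
  11) LOAD T2:  M=3  r_T2=3
  12) CAS  T1:  M=3  r_T1=2 ✗
  13) CAS  T3:  M=3  r_T3=2 ✗
  14) CAS  T2:  M=4  r_T2=3 ✓

T2 = (2, 0)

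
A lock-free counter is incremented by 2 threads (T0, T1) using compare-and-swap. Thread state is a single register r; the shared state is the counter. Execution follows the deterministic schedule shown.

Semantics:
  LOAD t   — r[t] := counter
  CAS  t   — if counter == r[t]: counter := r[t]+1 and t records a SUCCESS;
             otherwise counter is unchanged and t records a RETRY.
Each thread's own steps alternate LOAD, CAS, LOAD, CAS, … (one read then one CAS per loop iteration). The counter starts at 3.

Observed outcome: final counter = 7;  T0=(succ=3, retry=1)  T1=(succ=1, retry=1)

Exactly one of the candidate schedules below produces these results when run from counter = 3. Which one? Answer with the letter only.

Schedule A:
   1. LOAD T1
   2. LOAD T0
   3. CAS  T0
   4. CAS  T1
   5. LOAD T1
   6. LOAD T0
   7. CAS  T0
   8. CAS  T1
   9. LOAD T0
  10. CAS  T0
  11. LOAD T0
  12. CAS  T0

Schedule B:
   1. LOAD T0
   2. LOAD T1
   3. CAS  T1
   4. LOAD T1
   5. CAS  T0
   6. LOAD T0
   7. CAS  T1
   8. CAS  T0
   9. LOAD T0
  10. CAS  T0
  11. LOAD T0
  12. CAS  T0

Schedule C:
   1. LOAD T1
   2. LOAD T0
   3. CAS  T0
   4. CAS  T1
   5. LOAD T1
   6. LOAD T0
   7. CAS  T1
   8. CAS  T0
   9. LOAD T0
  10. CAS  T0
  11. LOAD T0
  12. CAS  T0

Tracing schedule C:
   1) LOAD T1:  M=3  r_T1=3
   2) LOAD T0:  M=3  r_T0=3
   3) CAS  T0:  M=4  r_T0=3 ✓
   4) CAS  T1:  M=4  r_T1=3 ✗
   5) LOAD T1:  M=4  r_T1=4
   6) LOAD T0:  M=4  r_T0=4
   7) CAS  T1:  M=5  r_T1=4 ✓
   8) CAS  T0:  M=5  r_T0=4 ✗
   9) LOAD T0:  M=5  r_T0=5
  10) CAS  T0:  M=6  r_T0=5 ✓
  11) LOAD T0:  M=6  r_T0=6
  12) CAS  T0:  M=7  r_T0=6 ✓

C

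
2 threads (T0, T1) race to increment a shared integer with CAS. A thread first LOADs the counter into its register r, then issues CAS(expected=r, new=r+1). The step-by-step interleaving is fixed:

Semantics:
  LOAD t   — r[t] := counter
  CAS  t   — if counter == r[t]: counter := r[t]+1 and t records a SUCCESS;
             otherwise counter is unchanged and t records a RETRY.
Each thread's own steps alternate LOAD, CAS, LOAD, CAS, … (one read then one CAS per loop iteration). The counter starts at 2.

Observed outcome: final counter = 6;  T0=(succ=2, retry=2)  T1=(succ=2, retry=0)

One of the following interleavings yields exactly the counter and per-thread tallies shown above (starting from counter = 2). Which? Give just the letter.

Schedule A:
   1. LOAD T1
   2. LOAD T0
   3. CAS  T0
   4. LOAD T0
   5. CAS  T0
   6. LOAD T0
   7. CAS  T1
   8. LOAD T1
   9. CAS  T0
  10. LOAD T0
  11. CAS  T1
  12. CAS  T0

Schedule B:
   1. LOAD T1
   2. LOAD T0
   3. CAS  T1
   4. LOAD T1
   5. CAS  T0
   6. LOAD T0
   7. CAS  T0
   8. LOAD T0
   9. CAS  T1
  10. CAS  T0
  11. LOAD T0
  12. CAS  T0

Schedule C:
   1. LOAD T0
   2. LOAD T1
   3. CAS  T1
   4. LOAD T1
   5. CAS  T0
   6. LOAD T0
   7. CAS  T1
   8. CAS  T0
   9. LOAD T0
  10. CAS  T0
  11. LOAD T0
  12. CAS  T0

C

Simulating candidate C:
step 1: T0 LOAD ⇒ load; ctr=2 reg=2
step 2: T1 LOAD ⇒ load; ctr=2 reg=2
step 3: T1 CAS ⇒ ok; ctr=3 reg=2
step 4: T1 LOAD ⇒ load; ctr=3 reg=3
step 5: T0 CAS ⇒ retry; ctr=3 reg=2
step 6: T0 LOAD ⇒ load; ctr=3 reg=3
step 7: T1 CAS ⇒ ok; ctr=4 reg=3
step 8: T0 CAS ⇒ retry; ctr=4 reg=3
step 9: T0 LOAD ⇒ load; ctr=4 reg=4
step 10: T0 CAS ⇒ ok; ctr=5 reg=4
step 11: T0 LOAD ⇒ load; ctr=5 reg=5
step 12: T0 CAS ⇒ ok; ctr=6 reg=5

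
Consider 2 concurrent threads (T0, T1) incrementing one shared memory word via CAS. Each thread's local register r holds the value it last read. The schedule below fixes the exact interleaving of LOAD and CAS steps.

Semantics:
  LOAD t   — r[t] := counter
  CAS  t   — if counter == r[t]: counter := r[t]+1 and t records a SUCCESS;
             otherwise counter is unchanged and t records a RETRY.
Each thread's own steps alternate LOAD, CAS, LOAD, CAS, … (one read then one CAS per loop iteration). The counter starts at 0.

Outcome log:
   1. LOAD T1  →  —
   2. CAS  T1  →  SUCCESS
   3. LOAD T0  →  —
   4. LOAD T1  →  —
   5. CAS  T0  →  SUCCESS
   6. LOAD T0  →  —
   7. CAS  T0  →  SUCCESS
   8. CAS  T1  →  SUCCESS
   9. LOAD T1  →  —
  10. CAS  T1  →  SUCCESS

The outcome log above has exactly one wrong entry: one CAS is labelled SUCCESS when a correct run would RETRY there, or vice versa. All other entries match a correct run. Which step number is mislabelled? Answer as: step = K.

step = 8

Reference trace:
   1) LOAD T1:  M=0  r_T1=0
   2) CAS  T1:  M=1  r_T1=0 ✓
   3) LOAD T0:  M=1  r_T0=1
   4) LOAD T1:  M=1  r_T1=1
   5) CAS  T0:  M=2  r_T0=1 ✓
   6) LOAD T0:  M=2  r_T0=2
   7) CAS  T0:  M=3  r_T0=2 ✓
   8) CAS  T1:  M=3  r_T1=1 ✗
   9) LOAD T1:  M=3  r_T1=3
  10) CAS  T1:  M=4  r_T1=3 ✓
Flip is step 8.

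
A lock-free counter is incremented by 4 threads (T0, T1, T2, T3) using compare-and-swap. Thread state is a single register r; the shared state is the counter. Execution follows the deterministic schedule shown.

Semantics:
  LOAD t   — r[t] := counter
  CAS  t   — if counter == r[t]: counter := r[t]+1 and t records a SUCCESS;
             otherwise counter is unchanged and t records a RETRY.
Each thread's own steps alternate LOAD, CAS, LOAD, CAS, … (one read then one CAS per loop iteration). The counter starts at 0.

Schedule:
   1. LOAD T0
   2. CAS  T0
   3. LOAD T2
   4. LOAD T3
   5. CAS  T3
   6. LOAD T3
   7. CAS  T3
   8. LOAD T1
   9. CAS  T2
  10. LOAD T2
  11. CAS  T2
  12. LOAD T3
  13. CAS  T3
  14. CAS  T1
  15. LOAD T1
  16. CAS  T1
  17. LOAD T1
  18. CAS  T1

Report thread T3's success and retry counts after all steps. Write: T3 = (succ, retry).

#1 T0 reads 0
#2 T0 CAS(0→1) writes; counter now 1
#3 T2 reads 1
#4 T3 reads 1
#5 T3 CAS(1→2) writes; counter now 2
#6 T3 reads 2
#7 T3 CAS(2→3) writes; counter now 3
#8 T1 reads 3
#9 T2 CAS(1→2) fails; counter now 3
#10 T2 reads 3
#11 T2 CAS(3→4) writes; counter now 4
#12 T3 reads 4
#13 T3 CAS(4→5) writes; counter now 5
#14 T1 CAS(3→4) fails; counter now 5
#15 T1 reads 5
#16 T1 CAS(5→6) writes; counter now 6
#17 T1 reads 6
#18 T1 CAS(6→7) writes; counter now 7

T3 = (3, 0)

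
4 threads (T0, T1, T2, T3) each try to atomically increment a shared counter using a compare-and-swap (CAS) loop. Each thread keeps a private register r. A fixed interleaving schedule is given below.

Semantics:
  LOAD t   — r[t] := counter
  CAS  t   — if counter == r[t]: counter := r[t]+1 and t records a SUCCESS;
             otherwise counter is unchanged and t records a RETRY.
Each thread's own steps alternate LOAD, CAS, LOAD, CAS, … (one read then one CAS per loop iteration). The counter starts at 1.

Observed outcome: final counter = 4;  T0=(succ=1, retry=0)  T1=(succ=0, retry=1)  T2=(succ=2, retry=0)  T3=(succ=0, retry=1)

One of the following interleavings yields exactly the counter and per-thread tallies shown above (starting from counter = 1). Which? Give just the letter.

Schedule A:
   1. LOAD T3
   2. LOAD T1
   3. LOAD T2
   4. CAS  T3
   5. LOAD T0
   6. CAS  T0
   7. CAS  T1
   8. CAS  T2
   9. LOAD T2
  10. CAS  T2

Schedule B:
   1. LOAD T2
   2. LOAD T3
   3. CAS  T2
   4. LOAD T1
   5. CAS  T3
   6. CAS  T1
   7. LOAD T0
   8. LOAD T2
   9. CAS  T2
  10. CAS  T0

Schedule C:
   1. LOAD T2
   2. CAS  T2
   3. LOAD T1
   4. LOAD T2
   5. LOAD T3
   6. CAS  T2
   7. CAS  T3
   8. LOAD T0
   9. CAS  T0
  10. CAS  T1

Run C:
   1) LOAD T2:  M=1  r_T2=1
   2) CAS  T2:  M=2  r_T2=1 ✓
   3) LOAD T1:  M=2  r_T1=2
   4) LOAD T2:  M=2  r_T2=2
   5) LOAD T3:  M=2  r_T3=2
   6) CAS  T2:  M=3  r_T2=2 ✓
   7) CAS  T3:  M=3  r_T3=2 ✗
   8) LOAD T0:  M=3  r_T0=3
   9) CAS  T0:  M=4  r_T0=3 ✓
  10) CAS  T1:  M=4  r_T1=2 ✗

C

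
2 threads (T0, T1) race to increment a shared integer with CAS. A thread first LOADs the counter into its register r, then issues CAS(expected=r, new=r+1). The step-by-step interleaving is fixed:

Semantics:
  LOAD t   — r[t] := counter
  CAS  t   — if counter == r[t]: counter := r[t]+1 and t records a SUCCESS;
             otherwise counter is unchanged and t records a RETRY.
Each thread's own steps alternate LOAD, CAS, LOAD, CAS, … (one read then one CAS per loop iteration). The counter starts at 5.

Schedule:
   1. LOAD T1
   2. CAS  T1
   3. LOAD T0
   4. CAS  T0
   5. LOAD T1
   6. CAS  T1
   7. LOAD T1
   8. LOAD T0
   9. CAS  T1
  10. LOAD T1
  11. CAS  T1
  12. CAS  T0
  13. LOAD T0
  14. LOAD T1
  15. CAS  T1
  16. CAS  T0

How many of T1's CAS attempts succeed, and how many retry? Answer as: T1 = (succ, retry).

   1) LOAD T1:  M=5  r_T1=5
   2) CAS  T1:  M=6  r_T1=5 ✓
   3) LOAD T0:  M=6  r_T0=6
   4) CAS  T0:  M=7  r_T0=6 ✓
   5) LOAD T1:  M=7  r_T1=7
   6) CAS  T1:  M=8  r_T1=7 ✓
   7) LOAD T1:  M=8  r_T1=8
   8) LOAD T0:  M=8  r_T0=8
   9) CAS  T1:  M=9  r_T1=8 ✓
  10) LOAD T1:  M=9  r_T1=9
  11) CAS  T1:  M=10  r_T1=9 ✓
  12) CAS  T0:  M=10  r_T0=8 ✗
  13) LOAD T0:  M=10  r_T0=10
  14) LOAD T1:  M=10  r_T1=10
  15) CAS  T1:  M=11  r_T1=10 ✓
  16) CAS  T0:  M=11  r_T0=10 ✗

T1 = (5, 0)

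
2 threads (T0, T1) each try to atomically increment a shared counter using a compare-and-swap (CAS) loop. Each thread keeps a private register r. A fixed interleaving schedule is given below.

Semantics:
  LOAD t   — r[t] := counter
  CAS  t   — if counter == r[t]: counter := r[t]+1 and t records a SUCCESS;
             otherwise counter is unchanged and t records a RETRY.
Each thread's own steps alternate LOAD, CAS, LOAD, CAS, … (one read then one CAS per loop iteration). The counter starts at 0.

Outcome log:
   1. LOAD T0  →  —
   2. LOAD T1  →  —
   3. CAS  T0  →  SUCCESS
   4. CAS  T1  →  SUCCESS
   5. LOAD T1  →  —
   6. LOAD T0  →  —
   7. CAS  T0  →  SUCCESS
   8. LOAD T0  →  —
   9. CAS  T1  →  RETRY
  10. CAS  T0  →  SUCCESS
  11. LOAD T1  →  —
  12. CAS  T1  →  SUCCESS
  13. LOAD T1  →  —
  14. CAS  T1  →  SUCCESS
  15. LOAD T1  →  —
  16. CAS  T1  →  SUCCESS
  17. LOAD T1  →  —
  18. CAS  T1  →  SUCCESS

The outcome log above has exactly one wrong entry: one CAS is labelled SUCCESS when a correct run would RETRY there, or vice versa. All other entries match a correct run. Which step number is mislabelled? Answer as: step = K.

step = 4

Correct run:
[1] T0.load  rd  (counter 0, T0.r 0)
[2] T1.load  rd  (counter 0, T1.r 0)
[3] T0.cas  hit  (counter 1, T0.r 0)
[4] T1.cas  miss  (counter 1, T1.r 0)
[5] T1.load  rd  (counter 1, T1.r 1)
[6] T0.load  rd  (counter 1, T0.r 1)
[7] T0.cas  hit  (counter 2, T0.r 1)
[8] T0.load  rd  (counter 2, T0.r 2)
[9] T1.cas  miss  (counter 2, T1.r 1)
[10] T0.cas  hit  (counter 3, T0.r 2)
[11] T1.load  rd  (counter 3, T1.r 3)
[12] T1.cas  hit  (counter 4, T1.r 3)
[13] T1.load  rd  (counter 4, T1.r 4)
[14] T1.cas  hit  (counter 5, T1.r 4)
[15] T1.load  rd  (counter 5, T1.r 5)
[16] T1.cas  hit  (counter 6, T1.r 5)
[17] T1.load  rd  (counter 6, T1.r 6)
[18] T1.cas  hit  (counter 7, T1.r 6)
Flip is step 4.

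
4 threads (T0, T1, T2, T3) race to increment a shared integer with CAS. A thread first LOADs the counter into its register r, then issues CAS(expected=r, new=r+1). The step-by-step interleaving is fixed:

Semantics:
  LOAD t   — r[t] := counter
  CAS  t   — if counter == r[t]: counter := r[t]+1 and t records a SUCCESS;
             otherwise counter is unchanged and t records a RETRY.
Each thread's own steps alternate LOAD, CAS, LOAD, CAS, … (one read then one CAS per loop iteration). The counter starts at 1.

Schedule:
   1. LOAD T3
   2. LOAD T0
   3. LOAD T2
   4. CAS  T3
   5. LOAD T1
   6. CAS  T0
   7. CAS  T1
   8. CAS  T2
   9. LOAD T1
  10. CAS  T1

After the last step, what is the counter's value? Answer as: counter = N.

T3 LOAD — after: cnt=1, r=1 — load
T0 LOAD — after: cnt=1, r=1 — load
T2 LOAD — after: cnt=1, r=1 — load
T3 CAS — after: cnt=2, r=1 — ok
T1 LOAD — after: cnt=2, r=2 — load
T0 CAS — after: cnt=2, r=1 — retry
T1 CAS — after: cnt=3, r=2 — ok
T2 CAS — after: cnt=3, r=1 — retry
T1 LOAD — after: cnt=3, r=3 — load
T1 CAS — after: cnt=4, r=3 — ok

counter = 4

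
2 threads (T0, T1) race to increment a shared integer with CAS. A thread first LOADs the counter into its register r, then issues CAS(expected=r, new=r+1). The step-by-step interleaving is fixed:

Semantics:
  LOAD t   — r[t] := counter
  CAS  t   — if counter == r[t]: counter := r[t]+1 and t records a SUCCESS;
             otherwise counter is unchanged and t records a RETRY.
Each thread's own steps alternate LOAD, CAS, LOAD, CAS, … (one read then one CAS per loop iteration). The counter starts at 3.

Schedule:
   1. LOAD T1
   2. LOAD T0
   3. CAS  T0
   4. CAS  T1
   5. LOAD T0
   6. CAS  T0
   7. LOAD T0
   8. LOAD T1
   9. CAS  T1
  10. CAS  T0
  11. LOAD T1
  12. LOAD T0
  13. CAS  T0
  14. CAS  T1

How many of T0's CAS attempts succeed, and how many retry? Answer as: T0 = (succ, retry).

T0 = (3, 1)

1. LOAD T1 → mem=3 r[T1]=3 [LOAD]
2. LOAD T0 → mem=3 r[T0]=3 [LOAD]
3. CAS T0 → mem=4 r[T0]=3 [OK]
4. CAS T1 → mem=4 r[T1]=3 [RETRY]
5. LOAD T0 → mem=4 r[T0]=4 [LOAD]
6. CAS T0 → mem=5 r[T0]=4 [OK]
7. LOAD T0 → mem=5 r[T0]=5 [LOAD]
8. LOAD T1 → mem=5 r[T1]=5 [LOAD]
9. CAS T1 → mem=6 r[T1]=5 [OK]
10. CAS T0 → mem=6 r[T0]=5 [RETRY]
11. LOAD T1 → mem=6 r[T1]=6 [LOAD]
12. LOAD T0 → mem=6 r[T0]=6 [LOAD]
13. CAS T0 → mem=7 r[T0]=6 [OK]
14. CAS T1 → mem=7 r[T1]=6 [RETRY]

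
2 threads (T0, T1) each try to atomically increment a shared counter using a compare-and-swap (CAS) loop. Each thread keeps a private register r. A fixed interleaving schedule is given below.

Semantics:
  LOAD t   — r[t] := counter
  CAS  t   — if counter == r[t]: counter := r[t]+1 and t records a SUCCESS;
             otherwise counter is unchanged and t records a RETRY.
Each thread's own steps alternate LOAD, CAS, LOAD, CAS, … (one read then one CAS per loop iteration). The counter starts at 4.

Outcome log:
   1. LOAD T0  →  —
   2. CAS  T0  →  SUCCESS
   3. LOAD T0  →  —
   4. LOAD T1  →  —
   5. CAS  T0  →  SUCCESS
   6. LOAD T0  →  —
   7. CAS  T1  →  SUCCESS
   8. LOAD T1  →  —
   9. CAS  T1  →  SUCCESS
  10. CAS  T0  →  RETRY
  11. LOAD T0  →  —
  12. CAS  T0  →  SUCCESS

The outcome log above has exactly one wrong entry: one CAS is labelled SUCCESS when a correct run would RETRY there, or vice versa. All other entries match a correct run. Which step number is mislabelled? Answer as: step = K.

Correct run:
   1) LOAD T0:  M=4  r_T0=4
   2) CAS  T0:  M=5  r_T0=4 ✓
   3) LOAD T0:  M=5  r_T0=5
   4) LOAD T1:  M=5  r_T1=5
   5) CAS  T0:  M=6  r_T0=5 ✓
   6) LOAD T0:  M=6  r_T0=6
   7) CAS  T1:  M=6  r_T1=5 ✗
   8) LOAD T1:  M=6  r_T1=6
   9) CAS  T1:  M=7  r_T1=6 ✓
  10) CAS  T0:  M=7  r_T0=6 ✗
  11) LOAD T0:  M=7  r_T0=7
  12) CAS  T0:  M=8  r_T0=7 ✓
Log disagrees first at step 7.

step = 7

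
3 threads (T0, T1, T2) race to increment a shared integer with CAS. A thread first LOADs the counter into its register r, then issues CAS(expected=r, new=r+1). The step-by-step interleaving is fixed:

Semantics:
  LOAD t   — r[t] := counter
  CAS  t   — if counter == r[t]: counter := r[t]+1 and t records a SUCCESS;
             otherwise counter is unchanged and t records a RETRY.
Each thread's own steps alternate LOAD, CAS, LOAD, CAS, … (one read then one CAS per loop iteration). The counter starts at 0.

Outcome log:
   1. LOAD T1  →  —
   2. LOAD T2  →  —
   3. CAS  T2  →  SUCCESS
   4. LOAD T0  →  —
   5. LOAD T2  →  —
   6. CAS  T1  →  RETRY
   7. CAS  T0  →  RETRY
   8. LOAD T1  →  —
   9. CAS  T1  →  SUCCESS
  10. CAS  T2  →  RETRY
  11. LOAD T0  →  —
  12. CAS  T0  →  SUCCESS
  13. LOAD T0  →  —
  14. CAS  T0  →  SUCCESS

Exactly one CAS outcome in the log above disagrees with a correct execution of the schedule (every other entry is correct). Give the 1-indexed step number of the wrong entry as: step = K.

step = 7

Correct run:
1. LOAD T1 → mem=0 r[T1]=0 [LOAD]
2. LOAD T2 → mem=0 r[T2]=0 [LOAD]
3. CAS T2 → mem=1 r[T2]=0 [OK]
4. LOAD T0 → mem=1 r[T0]=1 [LOAD]
5. LOAD T2 → mem=1 r[T2]=1 [LOAD]
6. CAS T1 → mem=1 r[T1]=0 [RETRY]
7. CAS T0 → mem=2 r[T0]=1 [OK]
8. LOAD T1 → mem=2 r[T1]=2 [LOAD]
9. CAS T1 → mem=3 r[T1]=2 [OK]
10. CAS T2 → mem=3 r[T2]=1 [RETRY]
11. LOAD T0 → mem=3 r[T0]=3 [LOAD]
12. CAS T0 → mem=4 r[T0]=3 [OK]
13. LOAD T0 → mem=4 r[T0]=4 [LOAD]
14. CAS T0 → mem=5 r[T0]=4 [OK]
Flip is step 7.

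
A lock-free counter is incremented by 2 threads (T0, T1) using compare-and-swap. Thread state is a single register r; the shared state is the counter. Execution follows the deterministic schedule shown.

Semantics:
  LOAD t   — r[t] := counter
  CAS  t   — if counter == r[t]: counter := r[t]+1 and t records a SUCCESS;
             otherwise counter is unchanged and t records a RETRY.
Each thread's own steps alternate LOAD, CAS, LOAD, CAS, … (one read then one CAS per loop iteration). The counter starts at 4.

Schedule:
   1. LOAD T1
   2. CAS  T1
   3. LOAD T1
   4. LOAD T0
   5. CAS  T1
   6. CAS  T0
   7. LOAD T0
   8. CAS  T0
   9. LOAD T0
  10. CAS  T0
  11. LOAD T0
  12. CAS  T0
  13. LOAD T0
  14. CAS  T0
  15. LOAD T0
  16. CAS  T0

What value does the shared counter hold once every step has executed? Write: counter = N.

T1 LOAD — after: cnt=4, r=4 — load
T1 CAS — after: cnt=5, r=4 — ok
T1 LOAD — after: cnt=5, r=5 — load
T0 LOAD — after: cnt=5, r=5 — load
T1 CAS — after: cnt=6, r=5 — ok
T0 CAS — after: cnt=6, r=5 — retry
T0 LOAD — after: cnt=6, r=6 — load
T0 CAS — after: cnt=7, r=6 — ok
T0 LOAD — after: cnt=7, r=7 — load
T0 CAS — after: cnt=8, r=7 — ok
T0 LOAD — after: cnt=8, r=8 — load
T0 CAS — after: cnt=9, r=8 — ok
T0 LOAD — after: cnt=9, r=9 — load
T0 CAS — after: cnt=10, r=9 — ok
T0 LOAD — after: cnt=10, r=10 — load
T0 CAS — after: cnt=11, r=10 — ok

counter = 11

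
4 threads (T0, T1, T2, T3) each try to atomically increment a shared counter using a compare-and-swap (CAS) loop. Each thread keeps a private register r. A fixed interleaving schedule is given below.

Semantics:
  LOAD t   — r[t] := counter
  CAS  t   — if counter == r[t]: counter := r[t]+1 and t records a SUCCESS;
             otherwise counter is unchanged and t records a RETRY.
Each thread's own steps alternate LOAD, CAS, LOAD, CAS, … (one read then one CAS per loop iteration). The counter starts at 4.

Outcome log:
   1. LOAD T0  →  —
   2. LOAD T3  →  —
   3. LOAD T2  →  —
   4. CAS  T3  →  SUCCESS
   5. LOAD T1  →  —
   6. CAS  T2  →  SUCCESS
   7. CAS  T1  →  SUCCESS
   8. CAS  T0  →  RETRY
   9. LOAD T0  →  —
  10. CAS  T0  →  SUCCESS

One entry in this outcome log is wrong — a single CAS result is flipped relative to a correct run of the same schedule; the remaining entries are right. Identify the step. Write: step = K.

Reference trace:
step 1: T0 LOAD ⇒ load; ctr=4 reg=4
step 2: T3 LOAD ⇒ load; ctr=4 reg=4
step 3: T2 LOAD ⇒ load; ctr=4 reg=4
step 4: T3 CAS ⇒ ok; ctr=5 reg=4
step 5: T1 LOAD ⇒ load; ctr=5 reg=5
step 6: T2 CAS ⇒ retry; ctr=5 reg=4
step 7: T1 CAS ⇒ ok; ctr=6 reg=5
step 8: T0 CAS ⇒ retry; ctr=6 reg=4
step 9: T0 LOAD ⇒ load; ctr=6 reg=6
step 10: T0 CAS ⇒ ok; ctr=7 reg=6
Log disagrees first at step 6.

step = 6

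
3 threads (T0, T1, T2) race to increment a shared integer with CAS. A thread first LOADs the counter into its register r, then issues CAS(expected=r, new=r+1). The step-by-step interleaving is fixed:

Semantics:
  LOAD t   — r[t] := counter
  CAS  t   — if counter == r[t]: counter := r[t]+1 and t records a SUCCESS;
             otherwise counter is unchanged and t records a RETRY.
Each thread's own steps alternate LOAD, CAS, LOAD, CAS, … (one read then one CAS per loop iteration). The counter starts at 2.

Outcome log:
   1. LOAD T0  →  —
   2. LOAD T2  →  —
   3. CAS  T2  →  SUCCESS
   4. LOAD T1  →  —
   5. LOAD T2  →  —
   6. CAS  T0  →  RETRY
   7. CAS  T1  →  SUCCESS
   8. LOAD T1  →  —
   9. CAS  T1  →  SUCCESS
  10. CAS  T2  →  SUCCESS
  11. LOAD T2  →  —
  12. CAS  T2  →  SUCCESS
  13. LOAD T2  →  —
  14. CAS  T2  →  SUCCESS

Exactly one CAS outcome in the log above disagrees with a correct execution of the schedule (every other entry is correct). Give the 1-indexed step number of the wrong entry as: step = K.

step = 10

Re-executing:
step 1: T0 LOAD ⇒ load; ctr=2 reg=2
step 2: T2 LOAD ⇒ load; ctr=2 reg=2
step 3: T2 CAS ⇒ ok; ctr=3 reg=2
step 4: T1 LOAD ⇒ load; ctr=3 reg=3
step 5: T2 LOAD ⇒ load; ctr=3 reg=3
step 6: T0 CAS ⇒ retry; ctr=3 reg=2
step 7: T1 CAS ⇒ ok; ctr=4 reg=3
step 8: T1 LOAD ⇒ load; ctr=4 reg=4
step 9: T1 CAS ⇒ ok; ctr=5 reg=4
step 10: T2 CAS ⇒ retry; ctr=5 reg=3
step 11: T2 LOAD ⇒ load; ctr=5 reg=5
step 12: T2 CAS ⇒ ok; ctr=6 reg=5
step 13: T2 LOAD ⇒ load; ctr=6 reg=6
step 14: T2 CAS ⇒ ok; ctr=7 reg=6
Log disagrees first at step 10.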